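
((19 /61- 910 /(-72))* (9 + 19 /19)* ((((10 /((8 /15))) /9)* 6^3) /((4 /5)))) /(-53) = -17774375 /12932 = -1374.45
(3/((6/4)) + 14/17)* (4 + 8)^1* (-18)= -10368/17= -609.88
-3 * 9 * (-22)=594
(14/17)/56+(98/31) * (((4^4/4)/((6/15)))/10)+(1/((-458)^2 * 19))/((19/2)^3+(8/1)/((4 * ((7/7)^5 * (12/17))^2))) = 1647697778818211/32566189280660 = 50.60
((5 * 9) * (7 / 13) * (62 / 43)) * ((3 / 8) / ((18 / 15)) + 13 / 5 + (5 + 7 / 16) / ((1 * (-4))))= 54.26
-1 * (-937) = 937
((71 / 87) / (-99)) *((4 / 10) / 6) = -71 / 129195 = -0.00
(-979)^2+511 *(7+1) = 962529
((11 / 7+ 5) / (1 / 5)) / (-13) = -230 / 91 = -2.53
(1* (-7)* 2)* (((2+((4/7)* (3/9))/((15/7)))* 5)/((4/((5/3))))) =-1645/27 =-60.93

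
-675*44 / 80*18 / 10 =-2673 / 4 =-668.25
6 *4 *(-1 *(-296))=7104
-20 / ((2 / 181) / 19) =-34390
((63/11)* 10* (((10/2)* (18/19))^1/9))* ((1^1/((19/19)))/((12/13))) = 6825/209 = 32.66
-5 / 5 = -1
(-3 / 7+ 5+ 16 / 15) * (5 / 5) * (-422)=-249824 / 105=-2379.28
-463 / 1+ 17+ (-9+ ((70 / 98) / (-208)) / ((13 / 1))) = -8612245 / 18928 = -455.00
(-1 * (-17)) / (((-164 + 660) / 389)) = 6613 / 496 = 13.33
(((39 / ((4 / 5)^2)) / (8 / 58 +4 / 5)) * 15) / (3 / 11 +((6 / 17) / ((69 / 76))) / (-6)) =1609554375 / 343424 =4686.78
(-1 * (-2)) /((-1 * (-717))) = 2 /717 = 0.00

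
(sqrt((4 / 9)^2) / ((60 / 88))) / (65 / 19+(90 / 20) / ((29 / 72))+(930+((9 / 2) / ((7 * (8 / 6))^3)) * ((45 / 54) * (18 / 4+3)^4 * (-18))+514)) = 3096461312 / 5680858700025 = 0.00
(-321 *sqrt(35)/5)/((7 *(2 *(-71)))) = 321 *sqrt(35)/4970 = 0.38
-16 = -16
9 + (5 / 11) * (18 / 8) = 441 / 44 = 10.02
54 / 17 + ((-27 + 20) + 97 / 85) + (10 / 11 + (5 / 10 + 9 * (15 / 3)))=43.73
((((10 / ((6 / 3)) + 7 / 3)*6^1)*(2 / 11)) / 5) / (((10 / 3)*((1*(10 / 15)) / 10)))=7.20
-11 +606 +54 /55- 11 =32174 /55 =584.98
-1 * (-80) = 80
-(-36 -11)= 47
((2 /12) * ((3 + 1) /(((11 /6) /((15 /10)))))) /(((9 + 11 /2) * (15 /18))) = 72 /1595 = 0.05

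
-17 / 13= -1.31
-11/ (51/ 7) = -1.51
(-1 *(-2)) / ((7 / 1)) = 2 / 7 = 0.29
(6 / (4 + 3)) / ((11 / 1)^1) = 6 / 77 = 0.08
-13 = -13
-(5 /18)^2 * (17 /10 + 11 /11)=-5 /24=-0.21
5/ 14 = 0.36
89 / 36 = 2.47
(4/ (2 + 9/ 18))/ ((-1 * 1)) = -8/ 5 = -1.60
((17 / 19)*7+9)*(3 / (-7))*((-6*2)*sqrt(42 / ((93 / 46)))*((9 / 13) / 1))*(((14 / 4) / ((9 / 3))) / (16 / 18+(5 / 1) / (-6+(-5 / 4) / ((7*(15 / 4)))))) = 35798760*sqrt(4991) / 543647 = 4652.05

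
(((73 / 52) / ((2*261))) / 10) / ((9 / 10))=73 / 244296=0.00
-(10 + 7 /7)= -11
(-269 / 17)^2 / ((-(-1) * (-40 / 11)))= -795971 / 11560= -68.86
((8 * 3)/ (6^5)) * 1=1/ 324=0.00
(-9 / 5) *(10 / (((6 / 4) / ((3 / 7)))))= -36 / 7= -5.14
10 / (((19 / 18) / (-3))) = -540 / 19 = -28.42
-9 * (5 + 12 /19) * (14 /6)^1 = -2247 /19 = -118.26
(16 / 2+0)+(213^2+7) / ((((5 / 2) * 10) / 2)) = 90952 / 25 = 3638.08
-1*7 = -7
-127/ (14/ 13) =-117.93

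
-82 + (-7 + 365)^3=45882630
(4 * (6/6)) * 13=52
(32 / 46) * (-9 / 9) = -16 / 23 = -0.70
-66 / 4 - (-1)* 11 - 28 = -67 / 2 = -33.50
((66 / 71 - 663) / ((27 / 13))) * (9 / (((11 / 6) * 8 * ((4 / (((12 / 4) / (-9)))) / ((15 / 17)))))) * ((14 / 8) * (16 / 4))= 21388185 / 212432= 100.68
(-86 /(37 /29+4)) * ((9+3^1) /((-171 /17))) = 19.45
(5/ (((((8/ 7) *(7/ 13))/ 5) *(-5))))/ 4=-65/ 32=-2.03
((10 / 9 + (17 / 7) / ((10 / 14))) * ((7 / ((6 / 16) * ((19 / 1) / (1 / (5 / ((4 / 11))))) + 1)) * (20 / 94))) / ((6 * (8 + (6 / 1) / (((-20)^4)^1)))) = 519680000 / 367446110967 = 0.00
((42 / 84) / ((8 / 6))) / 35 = 3 / 280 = 0.01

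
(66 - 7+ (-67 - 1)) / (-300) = 3 / 100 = 0.03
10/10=1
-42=-42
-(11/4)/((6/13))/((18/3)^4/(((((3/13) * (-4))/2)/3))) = 0.00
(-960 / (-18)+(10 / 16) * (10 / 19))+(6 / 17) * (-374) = -17861 / 228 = -78.34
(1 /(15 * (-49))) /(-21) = 1 /15435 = 0.00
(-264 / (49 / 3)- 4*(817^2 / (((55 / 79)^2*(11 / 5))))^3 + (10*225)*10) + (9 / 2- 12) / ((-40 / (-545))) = -226710137819388994645103545099789 / 231078873718000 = -981094178674496886.42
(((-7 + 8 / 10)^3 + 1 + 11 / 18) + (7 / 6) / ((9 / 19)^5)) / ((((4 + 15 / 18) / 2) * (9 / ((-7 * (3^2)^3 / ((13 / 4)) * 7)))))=3260199341168 / 34354125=94899.79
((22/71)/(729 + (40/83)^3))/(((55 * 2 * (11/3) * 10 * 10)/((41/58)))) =70329801/9442293879227000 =0.00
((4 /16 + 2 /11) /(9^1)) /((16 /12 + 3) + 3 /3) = 19 /2112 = 0.01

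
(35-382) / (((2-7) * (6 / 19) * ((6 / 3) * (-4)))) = -6593 / 240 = -27.47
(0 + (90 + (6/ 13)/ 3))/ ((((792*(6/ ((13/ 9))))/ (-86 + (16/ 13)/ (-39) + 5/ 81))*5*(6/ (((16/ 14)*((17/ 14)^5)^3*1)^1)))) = -987004724264025896401424509/ 597696229979410072484413440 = -1.65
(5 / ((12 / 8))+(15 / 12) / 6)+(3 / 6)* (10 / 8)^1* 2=115 / 24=4.79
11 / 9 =1.22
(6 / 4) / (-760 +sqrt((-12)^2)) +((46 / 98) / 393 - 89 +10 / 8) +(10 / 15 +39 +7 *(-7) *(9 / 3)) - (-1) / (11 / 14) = -1861136927 / 9602824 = -193.81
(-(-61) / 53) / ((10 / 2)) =61 / 265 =0.23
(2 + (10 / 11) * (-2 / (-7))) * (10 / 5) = 348 / 77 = 4.52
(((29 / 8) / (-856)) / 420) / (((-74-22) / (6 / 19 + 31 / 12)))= 19169 / 62953390080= 0.00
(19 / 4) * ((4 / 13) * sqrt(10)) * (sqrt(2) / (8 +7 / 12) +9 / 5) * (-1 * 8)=-1368 * sqrt(10) / 65-3648 * sqrt(5) / 1339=-72.65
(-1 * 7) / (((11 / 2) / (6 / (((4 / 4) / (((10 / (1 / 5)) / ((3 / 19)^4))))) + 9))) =-182452802 / 297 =-614319.20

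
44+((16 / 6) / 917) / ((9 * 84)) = 22877318 / 519939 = 44.00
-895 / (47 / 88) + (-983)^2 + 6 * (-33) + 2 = 45327611 / 47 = 964417.26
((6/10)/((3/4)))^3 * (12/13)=768/1625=0.47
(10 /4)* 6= 15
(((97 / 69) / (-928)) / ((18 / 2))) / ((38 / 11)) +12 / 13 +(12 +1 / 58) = 3683917105 / 284686272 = 12.94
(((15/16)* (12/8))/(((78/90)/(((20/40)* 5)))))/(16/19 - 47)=-64125/729664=-0.09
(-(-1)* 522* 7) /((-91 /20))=-10440 /13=-803.08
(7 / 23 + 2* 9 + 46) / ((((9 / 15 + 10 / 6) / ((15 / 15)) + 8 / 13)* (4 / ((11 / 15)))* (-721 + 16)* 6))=-70499 / 72902640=-0.00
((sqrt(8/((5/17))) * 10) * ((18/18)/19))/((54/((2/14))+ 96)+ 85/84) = 0.01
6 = 6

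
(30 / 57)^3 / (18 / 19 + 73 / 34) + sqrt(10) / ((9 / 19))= 34000 / 721639 + 19 * sqrt(10) / 9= 6.72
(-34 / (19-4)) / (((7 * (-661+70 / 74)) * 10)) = 629 / 12821550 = 0.00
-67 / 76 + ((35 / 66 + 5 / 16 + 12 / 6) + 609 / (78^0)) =6129163 / 10032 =610.96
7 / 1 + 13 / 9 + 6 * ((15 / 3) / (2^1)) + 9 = 292 / 9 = 32.44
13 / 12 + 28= 349 / 12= 29.08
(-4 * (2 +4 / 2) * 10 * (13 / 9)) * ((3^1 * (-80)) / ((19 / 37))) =6156800 / 57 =108014.04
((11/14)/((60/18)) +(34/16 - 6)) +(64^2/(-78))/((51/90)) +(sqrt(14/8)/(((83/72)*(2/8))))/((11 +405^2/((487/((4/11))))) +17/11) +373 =128568*sqrt(7)/10005733 +17121641/61880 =276.73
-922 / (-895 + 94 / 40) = 18440 / 17853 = 1.03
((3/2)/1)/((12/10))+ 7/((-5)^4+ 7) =1.26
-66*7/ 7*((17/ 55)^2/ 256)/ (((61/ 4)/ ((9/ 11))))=-7803/ 5904800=-0.00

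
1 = 1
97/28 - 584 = -16255/28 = -580.54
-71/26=-2.73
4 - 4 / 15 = 56 / 15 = 3.73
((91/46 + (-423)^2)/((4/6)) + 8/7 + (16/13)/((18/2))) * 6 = 20223233441/12558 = 1610386.48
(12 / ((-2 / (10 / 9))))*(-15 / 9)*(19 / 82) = 950 / 369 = 2.57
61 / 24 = 2.54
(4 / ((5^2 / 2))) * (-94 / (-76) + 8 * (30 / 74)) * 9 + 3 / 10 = 464073 / 35150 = 13.20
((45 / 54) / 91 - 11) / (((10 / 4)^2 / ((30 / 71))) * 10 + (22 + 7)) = -12002 / 193193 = -0.06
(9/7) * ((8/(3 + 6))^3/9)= 512/5103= 0.10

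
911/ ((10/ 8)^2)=14576/ 25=583.04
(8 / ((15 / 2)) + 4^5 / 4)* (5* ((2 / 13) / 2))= 3856 / 39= 98.87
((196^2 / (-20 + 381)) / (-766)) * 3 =-57624 / 138263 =-0.42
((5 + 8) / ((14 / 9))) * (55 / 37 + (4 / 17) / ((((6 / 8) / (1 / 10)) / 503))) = 6353607 / 44030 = 144.30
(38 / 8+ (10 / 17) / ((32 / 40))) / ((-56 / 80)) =-1865 / 238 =-7.84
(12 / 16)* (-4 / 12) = -1 / 4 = -0.25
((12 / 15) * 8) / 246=16 / 615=0.03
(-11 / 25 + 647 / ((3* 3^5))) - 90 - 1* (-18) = -1304044 / 18225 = -71.55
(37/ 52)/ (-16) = -37/ 832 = -0.04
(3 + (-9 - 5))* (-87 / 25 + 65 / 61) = 40502 / 1525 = 26.56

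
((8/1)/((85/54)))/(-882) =-24/4165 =-0.01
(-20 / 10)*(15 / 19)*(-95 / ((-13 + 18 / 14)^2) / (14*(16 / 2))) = 525 / 53792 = 0.01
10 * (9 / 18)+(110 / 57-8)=-1.07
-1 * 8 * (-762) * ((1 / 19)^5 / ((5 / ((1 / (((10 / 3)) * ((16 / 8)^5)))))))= 1143 / 247609900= 0.00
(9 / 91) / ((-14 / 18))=-81 / 637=-0.13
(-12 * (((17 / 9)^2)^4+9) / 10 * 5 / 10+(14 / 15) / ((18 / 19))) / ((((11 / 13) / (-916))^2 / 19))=-2263253879.77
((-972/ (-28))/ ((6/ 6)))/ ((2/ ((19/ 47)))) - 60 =-52.98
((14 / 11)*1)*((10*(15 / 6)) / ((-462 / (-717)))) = 5975 / 121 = 49.38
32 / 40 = 4 / 5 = 0.80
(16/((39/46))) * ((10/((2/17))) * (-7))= -437920/39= -11228.72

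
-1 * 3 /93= -1 /31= -0.03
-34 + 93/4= -43/4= -10.75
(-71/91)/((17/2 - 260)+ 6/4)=71/22750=0.00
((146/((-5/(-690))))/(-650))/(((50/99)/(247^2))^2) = -14134706687784969/31250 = -452310614009.12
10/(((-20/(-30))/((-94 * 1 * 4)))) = -5640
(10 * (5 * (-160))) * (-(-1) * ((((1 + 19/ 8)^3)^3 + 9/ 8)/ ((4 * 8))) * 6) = -2859655679974125/ 33554432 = -85224380.49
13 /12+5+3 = 109 /12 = 9.08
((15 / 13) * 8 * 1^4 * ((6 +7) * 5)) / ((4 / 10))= 1500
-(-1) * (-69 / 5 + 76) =311 / 5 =62.20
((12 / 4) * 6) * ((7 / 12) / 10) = 21 / 20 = 1.05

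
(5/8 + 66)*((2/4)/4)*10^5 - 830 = 1663965/2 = 831982.50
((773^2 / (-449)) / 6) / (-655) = 0.34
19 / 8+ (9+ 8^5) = 262235 / 8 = 32779.38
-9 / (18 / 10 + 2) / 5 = -9 / 19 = -0.47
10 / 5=2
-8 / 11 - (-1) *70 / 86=41 / 473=0.09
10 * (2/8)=5/2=2.50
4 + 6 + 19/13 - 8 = 45/13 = 3.46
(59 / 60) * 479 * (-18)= -84783 / 10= -8478.30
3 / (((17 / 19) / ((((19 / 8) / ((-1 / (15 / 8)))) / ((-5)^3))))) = 3249 / 27200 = 0.12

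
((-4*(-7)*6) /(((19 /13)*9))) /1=728 /57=12.77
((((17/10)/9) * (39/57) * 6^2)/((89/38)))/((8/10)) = 221/89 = 2.48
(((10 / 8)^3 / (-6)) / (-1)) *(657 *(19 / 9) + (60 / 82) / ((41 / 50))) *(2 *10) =1458154375 / 161376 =9035.76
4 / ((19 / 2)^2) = 16 / 361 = 0.04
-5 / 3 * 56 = -280 / 3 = -93.33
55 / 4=13.75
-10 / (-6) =5 / 3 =1.67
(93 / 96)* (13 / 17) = 403 / 544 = 0.74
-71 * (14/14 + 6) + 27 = -470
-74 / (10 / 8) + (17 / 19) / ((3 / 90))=-3074 / 95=-32.36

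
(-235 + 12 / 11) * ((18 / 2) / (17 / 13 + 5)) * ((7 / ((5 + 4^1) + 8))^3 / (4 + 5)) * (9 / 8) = -103257063 / 35452208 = -2.91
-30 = -30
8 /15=0.53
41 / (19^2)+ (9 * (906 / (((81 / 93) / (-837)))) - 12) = -7836005.89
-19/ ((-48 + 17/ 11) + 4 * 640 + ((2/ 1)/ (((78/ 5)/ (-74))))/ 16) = -65208/ 8624453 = -0.01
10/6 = 5/3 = 1.67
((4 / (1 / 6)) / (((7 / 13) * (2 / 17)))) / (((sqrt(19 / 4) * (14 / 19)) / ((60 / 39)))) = 4080 * sqrt(19) / 49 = 362.95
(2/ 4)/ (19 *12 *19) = 1/ 8664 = 0.00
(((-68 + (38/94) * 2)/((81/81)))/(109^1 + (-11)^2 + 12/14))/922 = -11053/35013872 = -0.00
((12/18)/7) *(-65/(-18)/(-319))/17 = -65/1024947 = -0.00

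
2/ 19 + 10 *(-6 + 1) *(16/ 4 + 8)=-11398/ 19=-599.89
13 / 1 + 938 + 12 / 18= 2855 / 3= 951.67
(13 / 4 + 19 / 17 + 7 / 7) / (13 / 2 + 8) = 365 / 986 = 0.37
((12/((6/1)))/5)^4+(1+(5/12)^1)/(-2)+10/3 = 13253/5000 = 2.65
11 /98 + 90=90.11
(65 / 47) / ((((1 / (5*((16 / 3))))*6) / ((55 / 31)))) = 10.91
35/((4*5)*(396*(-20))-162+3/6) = -70/317123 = -0.00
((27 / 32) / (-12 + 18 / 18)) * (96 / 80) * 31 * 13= -32643 / 880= -37.09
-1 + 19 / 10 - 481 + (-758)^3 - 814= -435520806.10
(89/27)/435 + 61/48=240239/187920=1.28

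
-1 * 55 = -55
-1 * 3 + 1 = -2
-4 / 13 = -0.31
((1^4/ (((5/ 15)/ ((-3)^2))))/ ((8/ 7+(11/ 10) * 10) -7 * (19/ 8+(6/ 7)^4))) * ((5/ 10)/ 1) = -37044/ 22667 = -1.63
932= 932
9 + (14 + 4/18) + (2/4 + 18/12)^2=245/9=27.22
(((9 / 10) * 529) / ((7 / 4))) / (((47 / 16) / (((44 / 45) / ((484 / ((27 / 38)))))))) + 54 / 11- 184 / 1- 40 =-376394222 / 1719025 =-218.96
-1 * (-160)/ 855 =32/ 171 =0.19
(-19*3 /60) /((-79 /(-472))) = -2242 /395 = -5.68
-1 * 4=-4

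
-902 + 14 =-888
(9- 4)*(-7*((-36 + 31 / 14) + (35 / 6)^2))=-305 / 36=-8.47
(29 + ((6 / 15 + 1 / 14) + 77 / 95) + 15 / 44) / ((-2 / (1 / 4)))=-179205 / 46816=-3.83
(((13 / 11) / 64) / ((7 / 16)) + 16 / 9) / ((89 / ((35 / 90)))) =5045 / 634392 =0.01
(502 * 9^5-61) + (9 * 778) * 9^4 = 75582659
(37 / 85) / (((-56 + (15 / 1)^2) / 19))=703 / 14365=0.05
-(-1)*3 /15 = 1 /5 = 0.20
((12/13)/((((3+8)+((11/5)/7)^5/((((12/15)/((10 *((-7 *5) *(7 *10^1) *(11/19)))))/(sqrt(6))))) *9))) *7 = -13358155580 *sqrt(6)/6027947849859-29729902300/66307426348449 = -0.01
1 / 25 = 0.04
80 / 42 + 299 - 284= 16.90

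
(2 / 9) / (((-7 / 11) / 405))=-990 / 7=-141.43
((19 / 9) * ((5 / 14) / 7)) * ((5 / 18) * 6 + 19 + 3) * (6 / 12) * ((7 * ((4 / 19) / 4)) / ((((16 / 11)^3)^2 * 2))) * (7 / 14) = 628904155 / 50734301184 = 0.01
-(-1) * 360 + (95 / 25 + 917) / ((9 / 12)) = 23816 / 15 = 1587.73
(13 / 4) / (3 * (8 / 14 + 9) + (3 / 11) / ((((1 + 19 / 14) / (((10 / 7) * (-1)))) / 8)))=11011 / 92804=0.12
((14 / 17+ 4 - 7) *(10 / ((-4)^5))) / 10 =37 / 17408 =0.00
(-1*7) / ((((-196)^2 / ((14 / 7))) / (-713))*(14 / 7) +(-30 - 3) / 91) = 454181 / 3519385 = 0.13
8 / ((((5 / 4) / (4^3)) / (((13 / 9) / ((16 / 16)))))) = 26624 / 45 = 591.64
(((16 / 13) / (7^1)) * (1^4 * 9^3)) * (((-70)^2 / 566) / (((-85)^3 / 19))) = -3102624 / 90374635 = -0.03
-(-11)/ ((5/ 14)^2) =2156/ 25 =86.24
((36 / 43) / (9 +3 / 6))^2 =5184 / 667489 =0.01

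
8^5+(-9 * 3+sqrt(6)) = sqrt(6)+32741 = 32743.45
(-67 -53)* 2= -240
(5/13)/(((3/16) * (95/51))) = 272/247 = 1.10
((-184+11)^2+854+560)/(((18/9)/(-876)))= -13728234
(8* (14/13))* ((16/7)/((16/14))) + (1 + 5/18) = 4331/234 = 18.51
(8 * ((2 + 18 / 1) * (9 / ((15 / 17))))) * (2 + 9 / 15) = 21216 / 5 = 4243.20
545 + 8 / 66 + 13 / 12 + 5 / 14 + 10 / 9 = 1518149 / 2772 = 547.67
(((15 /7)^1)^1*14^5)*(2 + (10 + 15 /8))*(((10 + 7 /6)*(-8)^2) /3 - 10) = 3649423960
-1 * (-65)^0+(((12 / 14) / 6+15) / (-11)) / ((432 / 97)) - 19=-337781 / 16632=-20.31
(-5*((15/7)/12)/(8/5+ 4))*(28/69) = -125/1932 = -0.06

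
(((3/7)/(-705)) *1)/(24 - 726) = 1/1154790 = 0.00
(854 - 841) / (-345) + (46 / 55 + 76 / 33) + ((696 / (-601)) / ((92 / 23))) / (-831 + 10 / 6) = 3.10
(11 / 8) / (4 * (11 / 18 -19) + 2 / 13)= -1287 / 68704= -0.02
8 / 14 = 4 / 7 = 0.57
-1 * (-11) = 11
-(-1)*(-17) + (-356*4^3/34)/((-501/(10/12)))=-405887/25551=-15.89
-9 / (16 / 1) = -0.56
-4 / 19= -0.21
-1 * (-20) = 20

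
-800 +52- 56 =-804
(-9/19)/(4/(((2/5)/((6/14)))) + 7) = -63/1501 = -0.04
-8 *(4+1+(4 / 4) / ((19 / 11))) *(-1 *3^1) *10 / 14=12720 / 133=95.64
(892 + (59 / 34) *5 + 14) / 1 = 914.68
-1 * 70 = -70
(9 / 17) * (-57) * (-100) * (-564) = -1701952.94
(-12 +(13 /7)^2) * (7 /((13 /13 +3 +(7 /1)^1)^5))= -419 /1127357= -0.00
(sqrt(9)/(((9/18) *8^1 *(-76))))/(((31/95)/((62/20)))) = -3/32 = -0.09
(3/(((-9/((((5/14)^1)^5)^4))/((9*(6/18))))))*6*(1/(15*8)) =-19073486328125/334673021701139206242304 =-0.00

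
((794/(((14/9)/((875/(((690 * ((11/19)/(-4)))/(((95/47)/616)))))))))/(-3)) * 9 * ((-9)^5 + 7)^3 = -8296089355490722283250/915607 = -9060753527977311.54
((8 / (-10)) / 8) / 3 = -1 / 30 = -0.03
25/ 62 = 0.40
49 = 49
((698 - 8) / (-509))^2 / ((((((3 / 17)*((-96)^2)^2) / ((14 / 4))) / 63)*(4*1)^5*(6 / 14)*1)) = 77114975 / 1251837474766848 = 0.00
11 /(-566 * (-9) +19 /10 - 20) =110 /50759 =0.00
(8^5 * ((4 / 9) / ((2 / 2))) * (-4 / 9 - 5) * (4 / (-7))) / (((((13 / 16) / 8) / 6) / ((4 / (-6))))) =-1784471.22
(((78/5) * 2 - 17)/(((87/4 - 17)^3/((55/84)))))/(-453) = -12496/65249667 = -0.00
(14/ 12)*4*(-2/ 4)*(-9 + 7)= 14/ 3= 4.67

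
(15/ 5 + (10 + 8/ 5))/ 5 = 2.92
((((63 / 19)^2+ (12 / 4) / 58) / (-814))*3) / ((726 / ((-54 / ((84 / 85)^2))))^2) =-36219664659375 / 153377786670287872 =-0.00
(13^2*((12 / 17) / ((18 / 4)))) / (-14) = -676 / 357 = -1.89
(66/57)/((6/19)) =11/3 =3.67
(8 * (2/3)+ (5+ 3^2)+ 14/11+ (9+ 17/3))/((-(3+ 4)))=-388/77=-5.04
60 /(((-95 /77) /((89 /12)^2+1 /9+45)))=-1110109 /228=-4868.90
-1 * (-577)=577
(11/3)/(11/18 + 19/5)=330/397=0.83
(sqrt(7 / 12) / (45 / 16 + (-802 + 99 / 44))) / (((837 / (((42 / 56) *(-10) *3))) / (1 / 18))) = 0.00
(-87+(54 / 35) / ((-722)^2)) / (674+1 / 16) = -2116412968 / 16397639825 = -0.13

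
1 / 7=0.14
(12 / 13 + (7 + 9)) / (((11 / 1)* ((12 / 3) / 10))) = 50 / 13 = 3.85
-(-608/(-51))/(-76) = 0.16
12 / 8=3 / 2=1.50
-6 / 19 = -0.32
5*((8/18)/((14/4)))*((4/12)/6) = 20/567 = 0.04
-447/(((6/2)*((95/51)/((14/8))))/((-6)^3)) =2872422/95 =30236.02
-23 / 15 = -1.53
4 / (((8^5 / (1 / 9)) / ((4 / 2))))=1 / 36864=0.00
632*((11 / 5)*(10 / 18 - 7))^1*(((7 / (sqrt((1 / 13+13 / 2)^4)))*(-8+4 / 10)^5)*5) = 418787079366656 / 2278125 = 183829719.34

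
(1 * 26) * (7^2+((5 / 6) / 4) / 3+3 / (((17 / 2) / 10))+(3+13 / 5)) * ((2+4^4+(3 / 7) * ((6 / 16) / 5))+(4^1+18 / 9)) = 114104507543 / 285600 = 399525.59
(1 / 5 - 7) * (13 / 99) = -442 / 495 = -0.89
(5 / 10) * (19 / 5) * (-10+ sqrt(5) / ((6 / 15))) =-19+ 19 * sqrt(5) / 4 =-8.38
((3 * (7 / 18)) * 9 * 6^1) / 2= 63 / 2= 31.50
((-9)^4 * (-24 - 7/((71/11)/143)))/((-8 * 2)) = 83423115/1136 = 73435.84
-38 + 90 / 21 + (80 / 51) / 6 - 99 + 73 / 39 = -1818080 / 13923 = -130.58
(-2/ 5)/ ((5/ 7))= -0.56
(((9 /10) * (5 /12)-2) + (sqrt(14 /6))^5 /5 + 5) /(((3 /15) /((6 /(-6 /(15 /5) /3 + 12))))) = 49 * sqrt(21) /51 + 1215 /136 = 13.34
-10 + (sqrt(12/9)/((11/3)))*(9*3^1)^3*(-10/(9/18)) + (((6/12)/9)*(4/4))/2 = -787320*sqrt(3)/11-359/36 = -123980.72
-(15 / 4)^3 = -52.73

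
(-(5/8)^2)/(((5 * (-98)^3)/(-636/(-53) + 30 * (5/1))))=405/30118144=0.00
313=313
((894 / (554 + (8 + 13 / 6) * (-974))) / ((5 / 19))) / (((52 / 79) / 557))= -14191803 / 46150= -307.51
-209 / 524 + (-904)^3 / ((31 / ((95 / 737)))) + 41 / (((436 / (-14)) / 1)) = -3071849.66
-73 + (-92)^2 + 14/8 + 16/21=705055/84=8393.51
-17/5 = -3.40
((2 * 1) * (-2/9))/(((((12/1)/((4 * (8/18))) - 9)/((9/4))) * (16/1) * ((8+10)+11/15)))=0.00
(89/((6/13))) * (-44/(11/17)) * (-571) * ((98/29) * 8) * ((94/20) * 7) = 2896878958064/435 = 6659491857.62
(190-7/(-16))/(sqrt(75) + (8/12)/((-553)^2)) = -2795400069/505003380197368 + 12822877495512315*sqrt(3)/1010006760394736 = 21.99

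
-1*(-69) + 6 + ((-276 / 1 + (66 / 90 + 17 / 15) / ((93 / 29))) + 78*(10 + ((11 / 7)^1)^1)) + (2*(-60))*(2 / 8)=6563579 / 9765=672.15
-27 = -27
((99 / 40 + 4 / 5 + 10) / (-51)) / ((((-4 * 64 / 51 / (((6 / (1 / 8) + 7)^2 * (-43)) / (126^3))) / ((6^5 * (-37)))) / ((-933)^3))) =-138370576989229695 / 175616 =-787915548635.83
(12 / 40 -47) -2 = -487 / 10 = -48.70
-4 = -4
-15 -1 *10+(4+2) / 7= -169 / 7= -24.14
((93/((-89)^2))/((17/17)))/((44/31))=2883/348524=0.01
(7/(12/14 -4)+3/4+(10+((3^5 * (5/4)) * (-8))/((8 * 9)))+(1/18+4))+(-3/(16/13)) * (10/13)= -18253/792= -23.05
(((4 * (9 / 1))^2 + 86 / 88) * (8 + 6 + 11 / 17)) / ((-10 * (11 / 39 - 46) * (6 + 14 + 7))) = 61575293 / 40010520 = 1.54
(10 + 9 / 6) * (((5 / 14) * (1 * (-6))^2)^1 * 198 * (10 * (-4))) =-8197200 / 7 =-1171028.57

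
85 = 85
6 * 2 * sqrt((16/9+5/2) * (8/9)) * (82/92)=164 * sqrt(77)/69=20.86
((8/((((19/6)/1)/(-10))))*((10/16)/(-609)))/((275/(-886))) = -3544/42427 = -0.08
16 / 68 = 4 / 17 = 0.24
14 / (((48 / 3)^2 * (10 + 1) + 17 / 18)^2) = 4536 / 2570997025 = 0.00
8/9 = 0.89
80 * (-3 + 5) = 160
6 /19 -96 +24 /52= -23520 /247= -95.22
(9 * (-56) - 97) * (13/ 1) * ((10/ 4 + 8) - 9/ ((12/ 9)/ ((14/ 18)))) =-41018.25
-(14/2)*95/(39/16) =-10640/39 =-272.82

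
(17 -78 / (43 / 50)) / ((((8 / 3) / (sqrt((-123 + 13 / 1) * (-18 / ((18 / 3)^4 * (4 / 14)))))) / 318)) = -503871 * sqrt(770) / 688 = -20322.46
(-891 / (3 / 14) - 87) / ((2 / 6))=-12735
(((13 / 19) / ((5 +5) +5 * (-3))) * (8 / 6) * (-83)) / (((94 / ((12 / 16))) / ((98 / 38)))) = 52871 / 169670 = 0.31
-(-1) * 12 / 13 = 12 / 13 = 0.92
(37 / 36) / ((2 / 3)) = 37 / 24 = 1.54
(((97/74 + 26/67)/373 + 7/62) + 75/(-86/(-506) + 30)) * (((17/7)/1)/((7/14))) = 12.64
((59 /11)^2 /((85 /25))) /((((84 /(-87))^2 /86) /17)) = 629417015 /47432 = 13269.88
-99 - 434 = -533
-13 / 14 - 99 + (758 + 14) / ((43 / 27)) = 231659 / 602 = 384.82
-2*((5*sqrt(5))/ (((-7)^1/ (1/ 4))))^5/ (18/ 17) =1328125*sqrt(5)/ 154893312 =0.02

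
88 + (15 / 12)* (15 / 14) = 5003 / 56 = 89.34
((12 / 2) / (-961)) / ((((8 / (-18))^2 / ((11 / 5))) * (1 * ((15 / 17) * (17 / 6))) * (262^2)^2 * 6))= -891 / 905646157059200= -0.00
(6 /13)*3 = 1.38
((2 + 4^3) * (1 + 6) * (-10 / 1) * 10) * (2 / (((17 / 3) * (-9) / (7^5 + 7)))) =517871200 / 17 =30463011.76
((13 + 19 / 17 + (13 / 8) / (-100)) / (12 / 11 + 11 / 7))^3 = 148.59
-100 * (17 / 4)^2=-7225 / 4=-1806.25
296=296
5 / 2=2.50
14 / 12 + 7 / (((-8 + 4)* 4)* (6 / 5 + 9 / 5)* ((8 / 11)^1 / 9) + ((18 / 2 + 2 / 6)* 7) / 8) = 4753 / 1698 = 2.80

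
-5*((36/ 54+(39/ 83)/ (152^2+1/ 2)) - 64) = 1214526160/ 3835347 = 316.67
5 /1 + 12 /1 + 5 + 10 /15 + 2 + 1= 77 /3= 25.67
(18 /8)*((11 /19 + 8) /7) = 1467 /532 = 2.76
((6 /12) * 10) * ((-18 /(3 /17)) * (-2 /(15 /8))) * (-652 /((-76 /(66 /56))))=731544 /133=5500.33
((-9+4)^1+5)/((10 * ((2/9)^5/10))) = 0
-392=-392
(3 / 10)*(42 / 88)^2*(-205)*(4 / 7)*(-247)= 1914003 / 968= 1977.28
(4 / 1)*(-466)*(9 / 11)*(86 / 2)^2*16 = -496301184 / 11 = -45118289.45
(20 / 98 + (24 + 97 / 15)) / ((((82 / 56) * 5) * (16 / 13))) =3.40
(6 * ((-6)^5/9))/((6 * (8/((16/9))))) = -192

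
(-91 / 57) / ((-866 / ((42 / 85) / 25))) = 637 / 17482375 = 0.00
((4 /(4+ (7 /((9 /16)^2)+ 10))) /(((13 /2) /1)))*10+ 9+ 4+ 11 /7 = 280374 /19019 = 14.74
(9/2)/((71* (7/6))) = 27/497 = 0.05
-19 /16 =-1.19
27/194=0.14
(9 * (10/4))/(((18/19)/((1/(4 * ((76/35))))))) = 175/64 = 2.73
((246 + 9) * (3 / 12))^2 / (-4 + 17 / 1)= 65025 / 208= 312.62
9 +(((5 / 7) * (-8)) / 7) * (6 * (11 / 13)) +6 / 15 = 16739 / 3185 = 5.26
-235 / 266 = -0.88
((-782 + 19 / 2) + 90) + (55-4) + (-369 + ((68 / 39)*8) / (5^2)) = -1949887 / 1950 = -999.94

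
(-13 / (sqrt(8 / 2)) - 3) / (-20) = 19 / 40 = 0.48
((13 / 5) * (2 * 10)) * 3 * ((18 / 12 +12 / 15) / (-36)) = -299 / 30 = -9.97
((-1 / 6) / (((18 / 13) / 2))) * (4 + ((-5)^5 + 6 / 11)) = 446225 / 594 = 751.22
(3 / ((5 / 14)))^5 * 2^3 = 1045529856 / 3125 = 334569.55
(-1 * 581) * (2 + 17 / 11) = -22659 / 11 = -2059.91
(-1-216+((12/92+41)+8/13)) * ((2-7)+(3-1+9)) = -314406/299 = -1051.53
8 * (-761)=-6088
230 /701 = 0.33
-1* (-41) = 41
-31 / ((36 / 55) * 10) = -341 / 72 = -4.74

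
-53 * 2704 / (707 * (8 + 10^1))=-71656 / 6363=-11.26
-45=-45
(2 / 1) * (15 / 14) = 15 / 7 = 2.14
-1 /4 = -0.25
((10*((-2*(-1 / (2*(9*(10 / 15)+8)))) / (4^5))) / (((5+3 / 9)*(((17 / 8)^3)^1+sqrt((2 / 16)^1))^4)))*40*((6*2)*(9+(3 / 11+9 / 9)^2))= 0.00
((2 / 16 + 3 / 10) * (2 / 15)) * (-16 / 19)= -68 / 1425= -0.05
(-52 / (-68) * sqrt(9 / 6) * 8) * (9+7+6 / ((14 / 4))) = 6448 * sqrt(6) / 119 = 132.73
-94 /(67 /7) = -658 /67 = -9.82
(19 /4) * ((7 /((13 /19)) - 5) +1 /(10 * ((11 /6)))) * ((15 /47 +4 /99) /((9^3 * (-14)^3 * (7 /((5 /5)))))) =-17160439 /26620163650080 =-0.00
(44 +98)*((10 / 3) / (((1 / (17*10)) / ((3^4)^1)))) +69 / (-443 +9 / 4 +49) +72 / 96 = 40853573997 / 6268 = 6517800.57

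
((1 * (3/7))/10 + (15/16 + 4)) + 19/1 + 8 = 17909/560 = 31.98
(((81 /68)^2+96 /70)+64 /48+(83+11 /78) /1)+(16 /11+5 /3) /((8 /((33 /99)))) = 18203282479 /208288080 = 87.39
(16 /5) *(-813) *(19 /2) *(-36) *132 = 587233152 /5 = 117446630.40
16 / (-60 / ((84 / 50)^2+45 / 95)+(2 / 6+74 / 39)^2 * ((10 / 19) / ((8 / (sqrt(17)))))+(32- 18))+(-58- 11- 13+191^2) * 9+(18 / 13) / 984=18281945849391182495916201 / 55807951457750251084- 147098283333842880 * sqrt(17) / 444997736764425079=327585.39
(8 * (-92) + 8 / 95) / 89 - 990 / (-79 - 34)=470394 / 955415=0.49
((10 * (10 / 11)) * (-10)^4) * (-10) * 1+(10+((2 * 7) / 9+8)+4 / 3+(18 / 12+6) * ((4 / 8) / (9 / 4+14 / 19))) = -20429502349 / 22473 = -909068.76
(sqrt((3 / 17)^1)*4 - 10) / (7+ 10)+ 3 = 4*sqrt(51) / 289+ 41 / 17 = 2.51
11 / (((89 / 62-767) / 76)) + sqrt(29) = -4712 / 4315 + sqrt(29) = 4.29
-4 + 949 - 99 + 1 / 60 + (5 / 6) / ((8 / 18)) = 847.89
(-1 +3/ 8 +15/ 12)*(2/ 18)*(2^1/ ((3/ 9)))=5/ 12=0.42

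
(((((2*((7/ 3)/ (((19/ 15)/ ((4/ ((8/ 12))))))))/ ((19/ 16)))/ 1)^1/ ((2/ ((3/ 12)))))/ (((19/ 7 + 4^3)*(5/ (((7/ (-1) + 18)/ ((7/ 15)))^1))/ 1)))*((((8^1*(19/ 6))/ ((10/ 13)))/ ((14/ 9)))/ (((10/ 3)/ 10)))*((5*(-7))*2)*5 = -32432400/ 8873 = -3655.18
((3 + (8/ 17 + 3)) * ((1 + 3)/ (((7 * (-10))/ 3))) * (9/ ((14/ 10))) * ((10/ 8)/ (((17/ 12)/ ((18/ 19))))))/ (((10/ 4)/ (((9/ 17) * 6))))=-34642080/ 4574003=-7.57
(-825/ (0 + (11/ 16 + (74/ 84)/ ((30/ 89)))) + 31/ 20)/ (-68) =3.65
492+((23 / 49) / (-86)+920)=5950145 / 4214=1411.99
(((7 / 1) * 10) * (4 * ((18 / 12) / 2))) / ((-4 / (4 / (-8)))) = 26.25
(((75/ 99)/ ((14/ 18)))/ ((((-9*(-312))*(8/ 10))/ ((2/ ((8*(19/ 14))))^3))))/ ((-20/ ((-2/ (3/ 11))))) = 1225/ 1232644608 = 0.00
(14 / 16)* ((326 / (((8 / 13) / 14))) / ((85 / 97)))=10071607 / 1360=7405.59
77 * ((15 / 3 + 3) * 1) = 616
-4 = -4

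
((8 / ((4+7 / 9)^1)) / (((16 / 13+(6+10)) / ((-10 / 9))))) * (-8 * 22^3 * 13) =35990240 / 301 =119568.90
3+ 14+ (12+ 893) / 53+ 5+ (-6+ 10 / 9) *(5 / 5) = 16307 / 477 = 34.19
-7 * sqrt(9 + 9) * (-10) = 296.98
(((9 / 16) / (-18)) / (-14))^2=1 / 200704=0.00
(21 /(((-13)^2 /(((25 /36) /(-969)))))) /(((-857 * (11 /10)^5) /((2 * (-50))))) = -437500000 /67807226997081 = -0.00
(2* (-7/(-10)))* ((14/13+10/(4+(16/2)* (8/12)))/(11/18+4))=0.65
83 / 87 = 0.95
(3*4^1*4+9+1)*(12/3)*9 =2088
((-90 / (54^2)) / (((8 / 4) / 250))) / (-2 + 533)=-625 / 86022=-0.01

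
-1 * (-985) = 985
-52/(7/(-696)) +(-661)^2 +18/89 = 275422997/623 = 442091.49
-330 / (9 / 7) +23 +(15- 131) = -1049 / 3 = -349.67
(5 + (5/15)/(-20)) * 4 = 299/15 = 19.93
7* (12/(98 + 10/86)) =3612/4219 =0.86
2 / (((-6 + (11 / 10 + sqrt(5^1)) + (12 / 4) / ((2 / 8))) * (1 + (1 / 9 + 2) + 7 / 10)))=127800 / 1557563 - 18000 * sqrt(5) / 1557563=0.06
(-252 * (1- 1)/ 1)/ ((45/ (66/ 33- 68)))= 0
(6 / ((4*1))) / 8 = 3 / 16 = 0.19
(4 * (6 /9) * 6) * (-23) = -368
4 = 4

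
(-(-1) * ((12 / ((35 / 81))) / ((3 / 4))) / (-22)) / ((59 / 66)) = -3888 / 2065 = -1.88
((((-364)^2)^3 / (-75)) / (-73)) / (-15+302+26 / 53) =1477748681.18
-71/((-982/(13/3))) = 0.31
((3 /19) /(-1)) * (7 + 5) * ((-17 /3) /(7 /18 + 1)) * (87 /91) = 319464 /43225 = 7.39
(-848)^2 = 719104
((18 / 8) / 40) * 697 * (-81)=-508113 / 160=-3175.71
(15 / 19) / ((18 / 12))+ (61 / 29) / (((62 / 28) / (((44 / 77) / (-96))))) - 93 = -18955675 / 204972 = -92.48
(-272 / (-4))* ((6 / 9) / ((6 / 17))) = 1156 / 9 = 128.44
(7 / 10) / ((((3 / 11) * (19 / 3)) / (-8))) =-308 / 95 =-3.24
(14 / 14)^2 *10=10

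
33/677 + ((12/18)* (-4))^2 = 43625/6093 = 7.16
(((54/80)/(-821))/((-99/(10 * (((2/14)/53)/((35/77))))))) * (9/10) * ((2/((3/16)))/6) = 0.00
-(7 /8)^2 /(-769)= 49 /49216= 0.00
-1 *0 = 0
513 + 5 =518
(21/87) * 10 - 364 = -10486/29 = -361.59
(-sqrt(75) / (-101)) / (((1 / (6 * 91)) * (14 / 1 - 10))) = 1365 * sqrt(3) / 202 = 11.70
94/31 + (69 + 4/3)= 73.37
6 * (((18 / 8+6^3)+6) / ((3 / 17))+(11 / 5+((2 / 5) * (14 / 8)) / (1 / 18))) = 77133 / 10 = 7713.30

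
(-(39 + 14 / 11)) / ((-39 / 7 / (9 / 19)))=9303 / 2717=3.42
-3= -3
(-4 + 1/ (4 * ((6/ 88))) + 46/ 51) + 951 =48530/ 51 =951.57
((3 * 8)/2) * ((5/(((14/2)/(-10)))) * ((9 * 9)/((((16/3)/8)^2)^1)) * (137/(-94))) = 7490475/329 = 22767.40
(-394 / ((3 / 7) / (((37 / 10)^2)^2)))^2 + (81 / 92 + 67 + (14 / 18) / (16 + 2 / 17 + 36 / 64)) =232336630395848154368237 / 7826325000000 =29686555362.30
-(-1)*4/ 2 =2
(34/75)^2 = 1156/5625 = 0.21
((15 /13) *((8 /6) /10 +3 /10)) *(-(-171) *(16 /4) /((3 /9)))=1026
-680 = -680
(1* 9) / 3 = 3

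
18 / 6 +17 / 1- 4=16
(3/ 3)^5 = 1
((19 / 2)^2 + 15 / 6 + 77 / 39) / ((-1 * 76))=-14777 / 11856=-1.25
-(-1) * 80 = 80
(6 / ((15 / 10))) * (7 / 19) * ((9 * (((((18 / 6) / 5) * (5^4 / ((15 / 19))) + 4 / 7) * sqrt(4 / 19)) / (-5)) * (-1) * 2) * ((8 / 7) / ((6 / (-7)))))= -639168 * sqrt(19) / 1805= -1543.53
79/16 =4.94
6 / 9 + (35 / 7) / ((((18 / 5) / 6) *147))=319 / 441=0.72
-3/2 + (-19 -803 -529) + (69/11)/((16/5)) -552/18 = -729277/528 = -1381.21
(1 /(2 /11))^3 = 1331 /8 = 166.38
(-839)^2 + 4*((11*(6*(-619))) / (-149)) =105047645 / 149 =705017.75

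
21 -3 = 18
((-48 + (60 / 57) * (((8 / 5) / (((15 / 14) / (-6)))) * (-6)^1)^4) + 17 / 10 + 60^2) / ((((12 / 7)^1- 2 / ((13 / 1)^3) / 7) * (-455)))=-4413155813021267 / 391310937500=-11277.87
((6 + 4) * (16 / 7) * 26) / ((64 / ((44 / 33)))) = 260 / 21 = 12.38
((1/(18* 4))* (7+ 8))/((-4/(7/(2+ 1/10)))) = -25/144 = -0.17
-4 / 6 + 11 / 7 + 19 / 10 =589 / 210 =2.80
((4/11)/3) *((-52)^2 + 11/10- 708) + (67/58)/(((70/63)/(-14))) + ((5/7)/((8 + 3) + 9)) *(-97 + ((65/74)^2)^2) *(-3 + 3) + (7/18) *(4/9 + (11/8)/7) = 470821273/2067120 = 227.77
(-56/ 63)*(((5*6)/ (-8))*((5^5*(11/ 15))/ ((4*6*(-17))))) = -34375/ 1836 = -18.72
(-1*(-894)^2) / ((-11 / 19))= 15185484 / 11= 1380498.55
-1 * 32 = -32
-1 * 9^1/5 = -9/5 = -1.80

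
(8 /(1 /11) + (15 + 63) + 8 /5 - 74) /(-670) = -234 /1675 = -0.14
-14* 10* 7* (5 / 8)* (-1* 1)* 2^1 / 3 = 1225 / 3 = 408.33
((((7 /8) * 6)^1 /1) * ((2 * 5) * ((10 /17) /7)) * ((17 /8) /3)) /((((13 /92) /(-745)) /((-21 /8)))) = 8995875 /208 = 43249.40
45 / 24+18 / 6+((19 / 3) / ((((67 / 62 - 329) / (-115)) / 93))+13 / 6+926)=185353921 / 162648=1139.60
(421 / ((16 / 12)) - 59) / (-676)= -79 / 208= -0.38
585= 585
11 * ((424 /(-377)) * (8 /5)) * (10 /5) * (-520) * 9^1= 5372928 /29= 185273.38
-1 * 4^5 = -1024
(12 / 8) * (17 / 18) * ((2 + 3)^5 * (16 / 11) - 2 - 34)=6388.39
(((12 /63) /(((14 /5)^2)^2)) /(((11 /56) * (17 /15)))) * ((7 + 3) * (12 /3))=250000 /448987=0.56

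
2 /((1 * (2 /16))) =16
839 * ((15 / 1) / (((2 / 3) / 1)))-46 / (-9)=339887 / 18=18882.61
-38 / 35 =-1.09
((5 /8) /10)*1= 1 /16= 0.06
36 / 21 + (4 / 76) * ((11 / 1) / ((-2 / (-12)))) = 690 / 133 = 5.19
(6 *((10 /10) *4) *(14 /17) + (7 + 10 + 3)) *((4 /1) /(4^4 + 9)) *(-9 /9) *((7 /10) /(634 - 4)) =-676 /1013625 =-0.00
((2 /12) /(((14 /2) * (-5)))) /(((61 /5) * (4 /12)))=-0.00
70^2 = 4900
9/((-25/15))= -27/5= -5.40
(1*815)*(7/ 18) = 5705/ 18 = 316.94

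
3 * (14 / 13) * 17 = 714 / 13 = 54.92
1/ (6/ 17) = 2.83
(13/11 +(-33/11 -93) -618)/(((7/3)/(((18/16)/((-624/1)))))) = 70569/128128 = 0.55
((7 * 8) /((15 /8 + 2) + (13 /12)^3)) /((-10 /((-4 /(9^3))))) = 7168 /1200555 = 0.01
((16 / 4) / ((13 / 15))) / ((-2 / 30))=-900 / 13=-69.23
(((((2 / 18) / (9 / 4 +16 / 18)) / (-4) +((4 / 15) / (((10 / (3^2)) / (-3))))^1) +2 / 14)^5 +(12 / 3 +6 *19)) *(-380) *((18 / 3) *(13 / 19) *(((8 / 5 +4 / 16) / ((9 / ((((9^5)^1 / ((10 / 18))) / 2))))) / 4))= -15193539769725350411993612900487 / 30240046932124121093750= -502431090.92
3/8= 0.38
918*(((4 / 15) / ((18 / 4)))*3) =163.20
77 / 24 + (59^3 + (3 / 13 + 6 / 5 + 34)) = 320451517 / 1560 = 205417.64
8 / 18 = 4 / 9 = 0.44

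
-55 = -55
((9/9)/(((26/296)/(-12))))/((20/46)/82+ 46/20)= -16747680/282607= -59.26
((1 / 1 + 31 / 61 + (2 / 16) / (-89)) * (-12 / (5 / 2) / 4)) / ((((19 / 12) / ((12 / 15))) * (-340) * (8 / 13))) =7656831 / 1753567000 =0.00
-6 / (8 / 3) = -9 / 4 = -2.25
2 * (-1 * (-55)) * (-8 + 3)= -550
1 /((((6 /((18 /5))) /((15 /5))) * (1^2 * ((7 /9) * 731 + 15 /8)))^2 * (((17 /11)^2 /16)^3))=3046955213389824 /1017897602330083225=0.00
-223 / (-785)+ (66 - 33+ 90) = 96778 / 785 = 123.28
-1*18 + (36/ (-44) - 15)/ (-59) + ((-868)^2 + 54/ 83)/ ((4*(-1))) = -20294273155/ 107734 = -188373.89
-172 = -172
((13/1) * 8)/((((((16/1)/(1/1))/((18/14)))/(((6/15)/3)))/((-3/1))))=-3.34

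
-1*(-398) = 398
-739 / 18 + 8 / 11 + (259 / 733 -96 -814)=-137873663 / 145134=-949.97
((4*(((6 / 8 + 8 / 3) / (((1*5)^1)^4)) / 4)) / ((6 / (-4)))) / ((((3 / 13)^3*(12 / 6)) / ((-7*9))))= 630539 / 67500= 9.34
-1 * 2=-2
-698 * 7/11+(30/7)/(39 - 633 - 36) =-718253/1617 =-444.19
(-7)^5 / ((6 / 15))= -84035 / 2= -42017.50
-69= -69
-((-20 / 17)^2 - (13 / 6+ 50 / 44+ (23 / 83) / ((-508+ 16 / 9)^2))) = 1.92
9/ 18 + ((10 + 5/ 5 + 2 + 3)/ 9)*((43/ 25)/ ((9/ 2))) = 4777/ 4050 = 1.18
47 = 47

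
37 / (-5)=-37 / 5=-7.40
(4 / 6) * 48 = 32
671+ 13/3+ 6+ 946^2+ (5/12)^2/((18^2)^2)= 13538336495641/15116544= 895597.33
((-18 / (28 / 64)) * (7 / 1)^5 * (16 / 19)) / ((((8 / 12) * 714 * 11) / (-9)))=3556224 / 3553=1000.91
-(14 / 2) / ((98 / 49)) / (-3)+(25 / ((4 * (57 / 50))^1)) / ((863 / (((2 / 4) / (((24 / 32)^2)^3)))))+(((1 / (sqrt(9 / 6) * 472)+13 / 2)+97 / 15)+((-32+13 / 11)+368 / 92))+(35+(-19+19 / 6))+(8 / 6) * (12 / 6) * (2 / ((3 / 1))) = sqrt(6) / 1416+32651419367 / 3944626290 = 8.28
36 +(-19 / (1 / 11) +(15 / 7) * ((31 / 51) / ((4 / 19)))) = -79403 / 476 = -166.81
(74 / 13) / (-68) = -37 / 442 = -0.08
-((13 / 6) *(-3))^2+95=52.75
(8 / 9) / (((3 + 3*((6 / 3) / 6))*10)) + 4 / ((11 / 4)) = 731 / 495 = 1.48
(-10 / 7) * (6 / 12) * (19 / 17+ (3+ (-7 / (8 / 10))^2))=-15675 / 272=-57.63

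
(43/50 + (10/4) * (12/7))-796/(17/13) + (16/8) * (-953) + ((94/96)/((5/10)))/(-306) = -3225294953/1285200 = -2509.57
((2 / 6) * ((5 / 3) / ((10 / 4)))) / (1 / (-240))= -160 / 3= -53.33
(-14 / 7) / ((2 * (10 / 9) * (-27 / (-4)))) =-2 / 15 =-0.13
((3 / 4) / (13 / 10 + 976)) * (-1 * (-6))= 45 / 9773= 0.00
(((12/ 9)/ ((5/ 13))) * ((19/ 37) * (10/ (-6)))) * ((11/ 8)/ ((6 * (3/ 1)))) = -2717/ 11988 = -0.23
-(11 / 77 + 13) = -92 / 7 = -13.14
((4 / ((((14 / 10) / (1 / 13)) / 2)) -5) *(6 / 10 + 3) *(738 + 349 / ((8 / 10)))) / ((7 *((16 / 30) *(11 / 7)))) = -683505 / 208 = -3286.08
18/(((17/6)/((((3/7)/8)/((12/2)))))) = 27/476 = 0.06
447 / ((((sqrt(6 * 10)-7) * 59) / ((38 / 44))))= 59451 / 14278 + 8493 * sqrt(15) / 7139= 8.77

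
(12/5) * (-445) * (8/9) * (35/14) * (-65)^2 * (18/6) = -30082000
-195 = -195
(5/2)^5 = 97.66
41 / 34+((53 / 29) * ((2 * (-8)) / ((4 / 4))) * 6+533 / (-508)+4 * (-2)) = -45904283 / 250444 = -183.29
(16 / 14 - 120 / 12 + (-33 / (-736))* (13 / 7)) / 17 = -2659 / 5152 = -0.52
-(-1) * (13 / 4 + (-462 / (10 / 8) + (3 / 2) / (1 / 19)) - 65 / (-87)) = -586559 / 1740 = -337.10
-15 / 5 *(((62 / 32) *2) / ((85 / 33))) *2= -3069 / 340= -9.03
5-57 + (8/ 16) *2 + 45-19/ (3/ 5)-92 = -389/ 3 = -129.67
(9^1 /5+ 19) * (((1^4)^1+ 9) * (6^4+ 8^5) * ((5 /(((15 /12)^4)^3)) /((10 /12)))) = 713230859108352 /244140625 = 2921393.60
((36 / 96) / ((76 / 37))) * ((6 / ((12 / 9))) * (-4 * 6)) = -2997 / 152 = -19.72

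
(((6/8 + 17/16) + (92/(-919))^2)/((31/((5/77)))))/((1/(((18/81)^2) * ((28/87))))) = 41046155/676500962049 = 0.00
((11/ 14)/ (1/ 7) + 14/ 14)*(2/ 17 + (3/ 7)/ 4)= 1391/ 952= 1.46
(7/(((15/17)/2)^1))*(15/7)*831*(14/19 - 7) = -3362226/19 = -176959.26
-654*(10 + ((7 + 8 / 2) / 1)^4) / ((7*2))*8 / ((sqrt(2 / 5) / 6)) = -16425864*sqrt(10) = -51943142.78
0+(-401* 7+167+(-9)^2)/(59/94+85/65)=-3127098/2365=-1322.24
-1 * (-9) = 9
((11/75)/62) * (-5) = -11/930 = -0.01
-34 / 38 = -17 / 19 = -0.89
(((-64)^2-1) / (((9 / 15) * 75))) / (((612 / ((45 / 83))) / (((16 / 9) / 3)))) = 0.05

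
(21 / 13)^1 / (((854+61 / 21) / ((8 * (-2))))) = -7056 / 233935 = -0.03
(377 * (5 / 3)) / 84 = 7.48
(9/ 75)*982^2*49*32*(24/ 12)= 9072360192/ 25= 362894407.68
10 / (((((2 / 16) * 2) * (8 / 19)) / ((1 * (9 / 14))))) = 855 / 14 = 61.07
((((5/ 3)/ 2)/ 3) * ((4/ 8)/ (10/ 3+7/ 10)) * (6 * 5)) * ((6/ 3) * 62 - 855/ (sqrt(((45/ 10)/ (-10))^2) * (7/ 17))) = -3929000/ 847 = -4638.72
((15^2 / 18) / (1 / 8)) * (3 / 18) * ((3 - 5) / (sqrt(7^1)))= -100 * sqrt(7) / 21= -12.60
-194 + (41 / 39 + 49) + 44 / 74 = -206860 / 1443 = -143.35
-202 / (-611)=202 / 611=0.33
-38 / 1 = -38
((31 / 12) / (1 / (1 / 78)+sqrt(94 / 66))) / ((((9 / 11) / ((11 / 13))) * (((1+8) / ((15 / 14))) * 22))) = 121 / 652680-11 * sqrt(1551) / 152727120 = 0.00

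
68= 68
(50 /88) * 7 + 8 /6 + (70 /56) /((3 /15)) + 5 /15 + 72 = 5537 /66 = 83.89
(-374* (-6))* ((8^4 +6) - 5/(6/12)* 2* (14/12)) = 9152528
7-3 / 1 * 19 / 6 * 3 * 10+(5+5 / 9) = -2452 / 9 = -272.44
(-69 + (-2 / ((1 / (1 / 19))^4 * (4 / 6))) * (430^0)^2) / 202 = -4496076 / 13162421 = -0.34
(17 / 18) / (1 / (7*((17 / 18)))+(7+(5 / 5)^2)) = 2023 / 17460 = 0.12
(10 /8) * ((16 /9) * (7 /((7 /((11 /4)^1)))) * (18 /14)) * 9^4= 360855 /7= 51550.71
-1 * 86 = -86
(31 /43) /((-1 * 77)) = -31 /3311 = -0.01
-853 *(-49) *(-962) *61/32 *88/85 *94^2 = -59598924030646/85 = -701163812125.25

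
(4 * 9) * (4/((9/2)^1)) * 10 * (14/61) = 4480/61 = 73.44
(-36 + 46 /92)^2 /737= 5041 /2948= 1.71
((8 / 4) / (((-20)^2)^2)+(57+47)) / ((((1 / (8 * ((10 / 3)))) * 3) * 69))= 13.40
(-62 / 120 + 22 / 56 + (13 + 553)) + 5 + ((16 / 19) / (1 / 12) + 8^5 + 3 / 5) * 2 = 131925932 / 1995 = 66128.29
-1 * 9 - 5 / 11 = -104 / 11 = -9.45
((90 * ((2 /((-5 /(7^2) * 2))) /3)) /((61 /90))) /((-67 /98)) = 2593080 /4087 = 634.47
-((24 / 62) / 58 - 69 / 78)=20521 / 23374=0.88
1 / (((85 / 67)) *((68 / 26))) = 871 / 2890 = 0.30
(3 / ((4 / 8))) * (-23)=-138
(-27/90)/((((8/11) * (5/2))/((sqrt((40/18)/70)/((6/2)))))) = -11 * sqrt(14)/4200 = -0.01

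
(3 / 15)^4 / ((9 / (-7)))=-7 / 5625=-0.00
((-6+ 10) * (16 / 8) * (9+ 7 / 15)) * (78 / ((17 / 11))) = 324896 / 85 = 3822.31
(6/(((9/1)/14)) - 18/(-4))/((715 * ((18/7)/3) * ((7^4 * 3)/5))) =83/5297292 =0.00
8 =8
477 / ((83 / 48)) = 22896 / 83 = 275.86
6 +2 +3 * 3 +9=26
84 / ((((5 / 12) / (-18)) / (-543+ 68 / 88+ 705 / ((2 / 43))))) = -2916974592 / 55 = -53035901.67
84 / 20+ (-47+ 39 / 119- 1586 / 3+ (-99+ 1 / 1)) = -1194413 / 1785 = -669.14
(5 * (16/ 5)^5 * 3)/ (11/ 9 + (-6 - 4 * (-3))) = 28311552/ 40625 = 696.90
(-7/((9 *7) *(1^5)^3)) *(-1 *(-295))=-295/9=-32.78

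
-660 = -660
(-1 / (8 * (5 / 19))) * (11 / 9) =-209 / 360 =-0.58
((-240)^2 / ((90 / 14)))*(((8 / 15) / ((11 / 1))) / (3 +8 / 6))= 14336 / 143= 100.25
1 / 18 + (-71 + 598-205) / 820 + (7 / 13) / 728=1119949 / 2494440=0.45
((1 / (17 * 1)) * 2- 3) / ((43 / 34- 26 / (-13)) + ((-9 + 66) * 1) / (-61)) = -1.24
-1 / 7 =-0.14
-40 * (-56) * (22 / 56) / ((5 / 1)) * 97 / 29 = 17072 / 29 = 588.69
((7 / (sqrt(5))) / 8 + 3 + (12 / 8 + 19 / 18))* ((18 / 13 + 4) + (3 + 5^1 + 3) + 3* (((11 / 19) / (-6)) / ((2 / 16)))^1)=4865* sqrt(5) / 1976 + 173750 / 2223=83.67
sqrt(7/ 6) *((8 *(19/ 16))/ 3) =19 *sqrt(42)/ 36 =3.42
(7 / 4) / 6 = 0.29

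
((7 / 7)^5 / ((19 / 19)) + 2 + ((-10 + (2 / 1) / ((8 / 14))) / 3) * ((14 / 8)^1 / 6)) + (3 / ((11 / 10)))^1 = 8071 / 1584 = 5.10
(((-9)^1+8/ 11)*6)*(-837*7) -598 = 3192436/ 11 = 290221.45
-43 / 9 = -4.78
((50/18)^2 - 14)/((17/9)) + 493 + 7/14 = 149993/306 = 490.17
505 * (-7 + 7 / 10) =-3181.50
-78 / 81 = -26 / 27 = -0.96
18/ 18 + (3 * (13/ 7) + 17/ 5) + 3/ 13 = 10.20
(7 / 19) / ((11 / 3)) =21 / 209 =0.10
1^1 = 1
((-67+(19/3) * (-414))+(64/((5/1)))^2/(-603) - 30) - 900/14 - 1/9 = -293746622/105525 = -2783.67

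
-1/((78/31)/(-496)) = 7688/39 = 197.13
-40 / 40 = -1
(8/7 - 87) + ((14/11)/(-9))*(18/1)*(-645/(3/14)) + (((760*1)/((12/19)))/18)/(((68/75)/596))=606971522/11781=51521.22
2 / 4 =1 / 2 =0.50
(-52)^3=-140608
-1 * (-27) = 27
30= 30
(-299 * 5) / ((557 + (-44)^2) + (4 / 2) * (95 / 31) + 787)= -9269 / 20374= -0.45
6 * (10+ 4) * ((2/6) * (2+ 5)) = 196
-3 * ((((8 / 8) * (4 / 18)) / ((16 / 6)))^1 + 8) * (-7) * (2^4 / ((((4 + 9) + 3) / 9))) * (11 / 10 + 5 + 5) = 678321 / 40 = 16958.02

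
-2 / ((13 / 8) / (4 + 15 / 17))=-1328 / 221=-6.01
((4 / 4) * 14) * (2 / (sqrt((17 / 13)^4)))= 4732 / 289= 16.37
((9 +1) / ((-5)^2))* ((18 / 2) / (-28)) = -9 / 70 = -0.13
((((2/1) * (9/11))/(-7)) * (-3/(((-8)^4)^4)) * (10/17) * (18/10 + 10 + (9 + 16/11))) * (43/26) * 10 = 52245/96853780267532288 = 0.00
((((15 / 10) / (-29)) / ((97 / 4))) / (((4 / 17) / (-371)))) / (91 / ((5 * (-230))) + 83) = 10879575 / 268244867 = 0.04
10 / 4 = 5 / 2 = 2.50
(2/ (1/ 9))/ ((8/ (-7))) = -15.75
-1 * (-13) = 13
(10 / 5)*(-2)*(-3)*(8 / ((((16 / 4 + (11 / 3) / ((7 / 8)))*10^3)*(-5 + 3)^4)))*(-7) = -441 / 86000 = -0.01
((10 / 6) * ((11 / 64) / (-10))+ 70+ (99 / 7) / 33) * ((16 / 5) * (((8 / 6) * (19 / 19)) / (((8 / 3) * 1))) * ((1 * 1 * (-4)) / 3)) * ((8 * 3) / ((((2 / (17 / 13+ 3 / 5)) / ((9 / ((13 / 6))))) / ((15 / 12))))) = -21118626 / 1183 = -17851.75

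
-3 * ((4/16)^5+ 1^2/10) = -1551/5120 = -0.30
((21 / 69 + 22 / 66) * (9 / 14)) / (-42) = -11 / 1127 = -0.01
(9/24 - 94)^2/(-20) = -561001/1280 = -438.28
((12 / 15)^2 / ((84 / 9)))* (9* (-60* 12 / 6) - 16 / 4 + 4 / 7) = -91008 / 1225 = -74.29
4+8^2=68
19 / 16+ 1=35 / 16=2.19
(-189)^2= 35721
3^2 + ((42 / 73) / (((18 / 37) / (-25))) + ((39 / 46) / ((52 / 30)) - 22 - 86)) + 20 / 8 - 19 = -2912939 / 20148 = -144.58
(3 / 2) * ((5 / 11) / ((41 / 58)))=435 / 451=0.96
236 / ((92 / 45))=2655 / 23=115.43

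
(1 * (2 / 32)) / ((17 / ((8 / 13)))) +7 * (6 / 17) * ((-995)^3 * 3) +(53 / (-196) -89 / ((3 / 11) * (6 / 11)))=-2846307099560537 / 389844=-7301143789.72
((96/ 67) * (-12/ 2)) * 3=-1728/ 67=-25.79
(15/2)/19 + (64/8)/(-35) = 221/1330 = 0.17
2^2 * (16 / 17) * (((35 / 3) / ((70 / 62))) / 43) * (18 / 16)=744 / 731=1.02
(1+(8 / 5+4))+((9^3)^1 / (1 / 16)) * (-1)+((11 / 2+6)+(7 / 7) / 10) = -11645.80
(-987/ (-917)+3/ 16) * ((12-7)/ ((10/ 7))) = 18543/ 4192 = 4.42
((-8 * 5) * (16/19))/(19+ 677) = -80/1653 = -0.05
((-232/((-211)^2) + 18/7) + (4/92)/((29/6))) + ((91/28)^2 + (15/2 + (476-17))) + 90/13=21037262565681/43236658192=486.56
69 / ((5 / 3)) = 207 / 5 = 41.40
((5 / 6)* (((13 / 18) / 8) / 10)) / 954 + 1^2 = 1648525 / 1648512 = 1.00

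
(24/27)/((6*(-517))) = -4/13959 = -0.00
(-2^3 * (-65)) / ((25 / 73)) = 7592 / 5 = 1518.40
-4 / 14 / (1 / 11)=-22 / 7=-3.14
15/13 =1.15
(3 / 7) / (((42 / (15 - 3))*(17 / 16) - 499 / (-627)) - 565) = -60192 / 78719053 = -0.00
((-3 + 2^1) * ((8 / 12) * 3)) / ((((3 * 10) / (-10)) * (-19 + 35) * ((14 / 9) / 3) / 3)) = 27 / 112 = 0.24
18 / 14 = 1.29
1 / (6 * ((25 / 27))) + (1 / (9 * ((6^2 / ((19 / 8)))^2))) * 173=4920557 / 18662400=0.26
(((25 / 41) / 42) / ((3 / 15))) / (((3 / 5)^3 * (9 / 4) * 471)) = 31250 / 98544033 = 0.00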